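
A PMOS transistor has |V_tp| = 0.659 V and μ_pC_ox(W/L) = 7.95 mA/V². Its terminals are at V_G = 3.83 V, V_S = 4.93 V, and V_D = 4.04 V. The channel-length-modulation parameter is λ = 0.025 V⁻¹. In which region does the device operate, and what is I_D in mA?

Saturation; I_D = 0.790 mA

V_SG = V_S − V_G = 4.93 − 3.83 = 1.1 V; V_SD = V_S − V_D = 4.93 − 4.04 = 0.89 V.
V_ov = V_SG − |V_tp| = 1.1 − 0.659 = 0.441 V.
Since V_SD = 0.89 V ≥ V_ov = 0.441 V, the device is in saturation.
I_D = ½ k_p V_ov² (1 + λ V_SD) = 0.5 × 7.95 × 0.441² × (1 + 0.025 × 0.89) = 0.79 mA.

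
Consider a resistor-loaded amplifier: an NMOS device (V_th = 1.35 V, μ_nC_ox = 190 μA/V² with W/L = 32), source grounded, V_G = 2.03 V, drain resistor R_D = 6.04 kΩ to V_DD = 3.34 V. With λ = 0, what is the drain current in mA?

I_D = 0.529 mA

V_GS = V_G = 2.03 V, so V_ov = 2.03 − 1.35 = 0.68 V.
k_n = μ_nC_ox · (W/L) = 6.08 mA/V².
Assume saturation: I_D = ½ k_n V_ov² = 0.5 × 6.08 × 0.68² = 1.41 mA, giving V_DS = V_DD − I_D R_D = 3.34 − 1.41 × 6.04 = -5.15 V.
But -5.15 V < V_ov = 0.68 V, so the device is actually in triode.
In triode I_D = k_n[V_ov V_DS − ½ V_DS²] and I_D = (V_DD − V_DS)/R_D. Equating: 18.4 V_DS² − 25.97 V_DS + 3.34 = 0, giving V_DS = 0.143 V (the root below V_ov).
I_D = (3.34 − 0.143) / 6.04 = 0.529 mA.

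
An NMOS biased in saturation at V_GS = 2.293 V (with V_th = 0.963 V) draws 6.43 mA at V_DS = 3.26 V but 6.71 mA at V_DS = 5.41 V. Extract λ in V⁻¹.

λ = 0.0217 V⁻¹

With V_GS fixed, I_D ∝ (1 + λ V_DS) in saturation, so I_D2/I_D1 = (1 + λ V_DS2)/(1 + λ V_DS1).
6.71/6.43 = 1.044 = (1 + 5.41 λ)/(1 + 3.26 λ).
Solving: λ (I_D1 V_DS2 − I_D2 V_DS1) = I_D2 − I_D1, so λ = (6.71 − 6.43) / (6.43 × 5.41 − 6.71 × 3.26) = 0.28 / 12.9 = 0.0217 V⁻¹.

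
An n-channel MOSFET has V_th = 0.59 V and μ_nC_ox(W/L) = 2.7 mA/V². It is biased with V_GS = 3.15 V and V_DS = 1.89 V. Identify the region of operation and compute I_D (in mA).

Triode; I_D = 8.24 mA

V_ov = V_GS − V_th = 3.15 − 0.59 = 2.56 V.
Since V_DS = 1.89 V < V_ov = 2.56 V, the device is in the triode region.
I_D = k_n [V_ov · V_DS − ½ V_DS²] = 2.7 × [2.56 × 1.89 − 0.5 × 1.89²] = 8.24 mA.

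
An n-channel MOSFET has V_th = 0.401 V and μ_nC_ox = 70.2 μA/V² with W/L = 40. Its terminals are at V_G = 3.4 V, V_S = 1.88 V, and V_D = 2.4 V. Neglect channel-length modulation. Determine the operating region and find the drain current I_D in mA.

Triode; I_D = 1.25 mA

V_GS = V_G − V_S = 3.4 − 1.88 = 1.52 V; V_DS = V_D − V_S = 2.4 − 1.88 = 0.52 V.
k_n = μ_nC_ox · (W/L) = 2.808 mA/V².
V_ov = V_GS − V_th = 1.52 − 0.401 = 1.12 V.
Since V_DS = 0.52 V < V_ov = 1.12 V, the device is in the triode region.
I_D = k_n [V_ov · V_DS − ½ V_DS²] = 2.808 × [1.12 × 0.52 − 0.5 × 0.52²] = 1.25 mA.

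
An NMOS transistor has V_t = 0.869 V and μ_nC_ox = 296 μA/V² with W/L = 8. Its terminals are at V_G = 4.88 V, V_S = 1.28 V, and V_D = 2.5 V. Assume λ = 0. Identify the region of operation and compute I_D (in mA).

V_GS = V_G − V_S = 4.88 − 1.28 = 3.6 V; V_DS = V_D − V_S = 2.5 − 1.28 = 1.22 V.
k_n = μ_nC_ox · (W/L) = 2.368 mA/V².
V_ov = V_GS − V_t = 3.6 − 0.869 = 2.73 V.
Since V_DS = 1.22 V < V_ov = 2.73 V, the device is in the triode region.
I_D = k_n [V_ov · V_DS − ½ V_DS²] = 2.368 × [2.73 × 1.22 − 0.5 × 1.22²] = 6.13 mA.

Triode; I_D = 6.13 mA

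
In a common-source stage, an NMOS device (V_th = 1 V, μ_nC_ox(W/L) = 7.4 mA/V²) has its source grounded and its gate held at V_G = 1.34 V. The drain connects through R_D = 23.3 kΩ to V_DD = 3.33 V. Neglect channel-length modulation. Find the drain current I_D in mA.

V_GS = V_G = 1.34 V, so V_ov = 1.34 − 1 = 0.34 V.
Assume saturation: I_D = ½ k_n V_ov² = 0.5 × 7.4 × 0.34² = 0.428 mA, giving V_DS = V_DD − I_D R_D = 3.33 − 0.428 × 23.3 = -6.64 V.
But -6.64 V < V_ov = 0.34 V, so the device is actually in triode.
In triode I_D = k_n[V_ov V_DS − ½ V_DS²] and I_D = (V_DD − V_DS)/R_D. Equating: 86.2 V_DS² − 59.62 V_DS + 3.33 = 0, giving V_DS = 0.0613 V (the root below V_ov).
I_D = (3.33 − 0.0613) / 23.3 = 0.14 mA.

I_D = 0.140 mA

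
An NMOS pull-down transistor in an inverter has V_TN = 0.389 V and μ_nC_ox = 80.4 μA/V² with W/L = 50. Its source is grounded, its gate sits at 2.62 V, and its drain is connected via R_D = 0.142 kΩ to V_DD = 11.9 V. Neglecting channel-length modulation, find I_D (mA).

I_D = 10.0 mA

V_GS = V_G = 2.62 V, so V_ov = 2.62 − 0.389 = 2.23 V.
k_n = μ_nC_ox · (W/L) = 4.02 mA/V².
Assume saturation: I_D = ½ k_n V_ov² = 0.5 × 4.02 × 2.23² = 10 mA, giving V_DS = V_DD − I_D R_D = 11.9 − 10 × 0.142 = 10.5 V.
V_DS = 10.5 V ≥ V_ov = 2.23 V, confirming saturation.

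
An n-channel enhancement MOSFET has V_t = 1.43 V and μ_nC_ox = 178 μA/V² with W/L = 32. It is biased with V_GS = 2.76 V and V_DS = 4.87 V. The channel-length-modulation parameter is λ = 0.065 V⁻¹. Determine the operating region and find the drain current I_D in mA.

k_n = μ_nC_ox · (W/L) = 5.696 mA/V².
V_ov = V_GS − V_t = 2.76 − 1.43 = 1.33 V.
Since V_DS = 4.87 V ≥ V_ov = 1.33 V, the device is in saturation.
I_D = ½ k_n V_ov² (1 + λ V_DS) = 0.5 × 5.696 × 1.33² × (1 + 0.065 × 4.87) = 6.63 mA.

Saturation; I_D = 6.63 mA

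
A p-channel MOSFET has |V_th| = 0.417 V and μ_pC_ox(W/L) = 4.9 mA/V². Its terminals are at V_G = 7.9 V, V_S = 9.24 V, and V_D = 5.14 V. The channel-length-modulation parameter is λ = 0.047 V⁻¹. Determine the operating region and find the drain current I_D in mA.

V_SG = V_S − V_G = 9.24 − 7.9 = 1.34 V; V_SD = V_S − V_D = 9.24 − 5.14 = 4.1 V.
V_ov = V_SG − |V_th| = 1.34 − 0.417 = 0.923 V.
Since V_SD = 4.1 V ≥ V_ov = 0.923 V, the device is in saturation.
I_D = ½ k_p V_ov² (1 + λ V_SD) = 0.5 × 4.9 × 0.923² × (1 + 0.047 × 4.1) = 2.49 mA.

Saturation; I_D = 2.49 mA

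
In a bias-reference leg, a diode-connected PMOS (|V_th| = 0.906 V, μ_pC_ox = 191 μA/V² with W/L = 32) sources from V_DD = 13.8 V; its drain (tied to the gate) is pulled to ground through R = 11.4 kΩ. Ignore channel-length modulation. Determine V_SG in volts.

With gate tied to drain, V_SG = V_SD ≥ V_SG − |V_th|, so the device is in saturation.
k_p = μ_pC_ox · (W/L) = 6.112 mA/V².
KCL at the drain: ½ k_p (V_SG − |V_th|)² = (V_DD − V_SG)/R.
Let x = V_SG − 0.906. Then 34.8 x² + x − 12.89 = 0, giving x = 0.594 V (positive root), so V_SG = 1.5 V.
I_D = (V_DD − V_SG)/R = (13.8 − 1.5) / 11.4 = 1.08 mA.

V_SG = 1.50 V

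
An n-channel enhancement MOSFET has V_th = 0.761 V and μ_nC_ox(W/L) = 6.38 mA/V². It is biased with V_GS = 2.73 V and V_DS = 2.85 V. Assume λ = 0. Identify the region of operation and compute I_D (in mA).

Saturation; I_D = 12.4 mA

V_ov = V_GS − V_th = 2.73 − 0.761 = 1.97 V.
Since V_DS = 2.85 V ≥ V_ov = 1.97 V, the device is in saturation.
I_D = ½ k_n V_ov² = 0.5 × 6.38 × 1.97² = 12.4 mA.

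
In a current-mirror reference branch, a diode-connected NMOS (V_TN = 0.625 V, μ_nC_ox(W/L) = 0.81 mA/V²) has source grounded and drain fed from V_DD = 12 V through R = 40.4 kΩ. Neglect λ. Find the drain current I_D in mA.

I_D = 0.262 mA

With gate tied to drain, V_GS = V_DS ≥ V_GS − V_TN, so the device is in saturation.
KCL at the drain: ½ k_n (V_GS − V_TN)² = (V_DD − V_GS)/R.
Let x = V_GS − 0.625. Then 16.4 x² + x − 11.38 = 0, giving x = 0.804 V (positive root), so V_GS = 1.43 V.
I_D = (V_DD − V_GS)/R = (12 − 1.43) / 40.4 = 0.262 mA.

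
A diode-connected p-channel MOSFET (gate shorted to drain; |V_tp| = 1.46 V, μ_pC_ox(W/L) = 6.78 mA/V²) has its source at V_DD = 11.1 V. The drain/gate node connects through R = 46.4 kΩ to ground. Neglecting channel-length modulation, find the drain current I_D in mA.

I_D = 0.202 mA

With gate tied to drain, V_SG = V_SD ≥ V_SG − |V_tp|, so the device is in saturation.
KCL at the drain: ½ k_p (V_SG − |V_tp|)² = (V_DD − V_SG)/R.
Let x = V_SG − 1.46. Then 157 x² + x − 9.64 = 0, giving x = 0.244 V (positive root), so V_SG = 1.7 V.
I_D = (V_DD − V_SG)/R = (11.1 − 1.7) / 46.4 = 0.202 mA.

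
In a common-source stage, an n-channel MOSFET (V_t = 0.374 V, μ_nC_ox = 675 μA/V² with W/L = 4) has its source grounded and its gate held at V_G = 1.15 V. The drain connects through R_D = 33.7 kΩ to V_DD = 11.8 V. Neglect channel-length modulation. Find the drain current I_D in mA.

V_GS = V_G = 1.15 V, so V_ov = 1.15 − 0.374 = 0.776 V.
k_n = μ_nC_ox · (W/L) = 2.7 mA/V².
Assume saturation: I_D = ½ k_n V_ov² = 0.5 × 2.7 × 0.776² = 0.813 mA, giving V_DS = V_DD − I_D R_D = 11.8 − 0.813 × 33.7 = -15.6 V.
But -15.6 V < V_ov = 0.776 V, so the device is actually in triode.
In triode I_D = k_n[V_ov V_DS − ½ V_DS²] and I_D = (V_DD − V_DS)/R_D. Equating: 45.5 V_DS² − 71.61 V_DS + 11.8 = 0, giving V_DS = 0.187 V (the root below V_ov).
I_D = (11.8 − 0.187) / 33.7 = 0.345 mA.

I_D = 0.345 mA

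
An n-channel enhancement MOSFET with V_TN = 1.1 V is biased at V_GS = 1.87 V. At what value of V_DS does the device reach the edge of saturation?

V_DS,sat = 0.770 V

The boundary between triode and saturation is V_DS = V_GS − V_TN = V_ov.
V_ov = 1.87 − 1.1 = 0.77 V.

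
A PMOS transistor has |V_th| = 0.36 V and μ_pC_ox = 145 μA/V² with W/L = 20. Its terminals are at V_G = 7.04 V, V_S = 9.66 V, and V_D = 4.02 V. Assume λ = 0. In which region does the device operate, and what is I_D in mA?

V_SG = V_S − V_G = 9.66 − 7.04 = 2.62 V; V_SD = V_S − V_D = 9.66 − 4.02 = 5.64 V.
k_p = μ_pC_ox · (W/L) = 2.9 mA/V².
V_ov = V_SG − |V_th| = 2.62 − 0.36 = 2.26 V.
Since V_SD = 5.64 V ≥ V_ov = 2.26 V, the device is in saturation.
I_D = ½ k_p V_ov² = 0.5 × 2.9 × 2.26² = 7.41 mA.

Saturation; I_D = 7.41 mA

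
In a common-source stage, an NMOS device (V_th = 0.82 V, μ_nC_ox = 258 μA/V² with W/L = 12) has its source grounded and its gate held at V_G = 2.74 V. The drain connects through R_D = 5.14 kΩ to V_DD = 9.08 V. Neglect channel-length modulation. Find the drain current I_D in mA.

V_GS = V_G = 2.74 V, so V_ov = 2.74 − 0.82 = 1.92 V.
k_n = μ_nC_ox · (W/L) = 3.096 mA/V².
Assume saturation: I_D = ½ k_n V_ov² = 0.5 × 3.096 × 1.92² = 5.71 mA, giving V_DS = V_DD − I_D R_D = 9.08 − 5.71 × 5.14 = -20.3 V.
But -20.3 V < V_ov = 1.92 V, so the device is actually in triode.
In triode I_D = k_n[V_ov V_DS − ½ V_DS²] and I_D = (V_DD − V_DS)/R_D. Equating: 7.96 V_DS² − 31.55 V_DS + 9.08 = 0, giving V_DS = 0.312 V (the root below V_ov).
I_D = (9.08 − 0.312) / 5.14 = 1.71 mA.

I_D = 1.71 mA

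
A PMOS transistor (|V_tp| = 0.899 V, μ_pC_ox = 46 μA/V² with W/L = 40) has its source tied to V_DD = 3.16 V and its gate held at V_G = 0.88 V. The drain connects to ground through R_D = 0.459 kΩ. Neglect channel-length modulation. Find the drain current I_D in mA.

I_D = 1.75 mA

V_SG = V_DD − V_G = 3.16 − 0.88 = 2.28 V, so V_ov = 2.28 − 0.899 = 1.38 V.
k_p = μ_pC_ox · (W/L) = 1.84 mA/V².
Assume saturation: I_D = ½ k_p V_ov² = 0.5 × 1.84 × 1.38² = 1.75 mA, giving V_SD = V_DD − I_D R_D = 3.16 − 1.75 × 0.459 = 2.35 V.
V_SD = 2.35 V ≥ V_ov = 1.38 V, confirming saturation.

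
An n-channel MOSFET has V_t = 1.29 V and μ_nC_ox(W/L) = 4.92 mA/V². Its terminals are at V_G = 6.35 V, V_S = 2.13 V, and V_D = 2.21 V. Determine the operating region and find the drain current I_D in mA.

Triode; I_D = 1.14 mA

V_GS = V_G − V_S = 6.35 − 2.13 = 4.22 V; V_DS = V_D − V_S = 2.21 − 2.13 = 0.08 V.
V_ov = V_GS − V_t = 4.22 − 1.29 = 2.93 V.
Since V_DS = 0.08 V < V_ov = 2.93 V, the device is in the triode region.
I_D = k_n [V_ov · V_DS − ½ V_DS²] = 4.92 × [2.93 × 0.08 − 0.5 × 0.08²] = 1.14 mA.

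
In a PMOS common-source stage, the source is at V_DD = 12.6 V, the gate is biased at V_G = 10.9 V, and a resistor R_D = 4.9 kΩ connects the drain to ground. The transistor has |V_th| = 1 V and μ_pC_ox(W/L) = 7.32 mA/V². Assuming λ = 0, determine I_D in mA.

V_SG = V_DD − V_G = 12.6 − 10.9 = 1.7 V, so V_ov = 1.7 − 1 = 0.7 V.
Assume saturation: I_D = ½ k_p V_ov² = 0.5 × 7.32 × 0.7² = 1.79 mA, giving V_SD = V_DD − I_D R_D = 12.6 − 1.79 × 4.9 = 3.81 V.
V_SD = 3.81 V ≥ V_ov = 0.7 V, confirming saturation.

I_D = 1.79 mA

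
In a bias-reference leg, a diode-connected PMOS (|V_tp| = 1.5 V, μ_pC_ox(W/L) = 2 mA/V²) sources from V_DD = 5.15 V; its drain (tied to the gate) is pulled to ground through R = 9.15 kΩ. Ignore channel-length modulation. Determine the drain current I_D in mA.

With gate tied to drain, V_SG = V_SD ≥ V_SG − |V_tp|, so the device is in saturation.
KCL at the drain: ½ k_p (V_SG − |V_tp|)² = (V_DD − V_SG)/R.
Let x = V_SG − 1.5. Then 9.15 x² + x − 3.65 = 0, giving x = 0.579 V (positive root), so V_SG = 2.08 V.
I_D = (V_DD − V_SG)/R = (5.15 − 2.08) / 9.15 = 0.336 mA.

I_D = 0.336 mA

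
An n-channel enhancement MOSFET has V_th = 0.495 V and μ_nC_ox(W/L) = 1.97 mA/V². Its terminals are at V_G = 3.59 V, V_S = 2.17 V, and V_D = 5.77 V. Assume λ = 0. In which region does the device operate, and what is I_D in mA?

V_GS = V_G − V_S = 3.59 − 2.17 = 1.42 V; V_DS = V_D − V_S = 5.77 − 2.17 = 3.6 V.
V_ov = V_GS − V_th = 1.42 − 0.495 = 0.925 V.
Since V_DS = 3.6 V ≥ V_ov = 0.925 V, the device is in saturation.
I_D = ½ k_n V_ov² = 0.5 × 1.97 × 0.925² = 0.843 mA.

Saturation; I_D = 0.843 mA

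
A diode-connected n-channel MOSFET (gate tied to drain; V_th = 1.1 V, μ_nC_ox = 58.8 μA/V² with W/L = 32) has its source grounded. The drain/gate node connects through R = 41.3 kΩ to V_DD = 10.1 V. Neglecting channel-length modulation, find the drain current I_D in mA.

With gate tied to drain, V_GS = V_DS ≥ V_GS − V_th, so the device is in saturation.
k_n = μ_nC_ox · (W/L) = 1.882 mA/V².
KCL at the drain: ½ k_n (V_GS − V_th)² = (V_DD − V_GS)/R.
Let x = V_GS − 1.1. Then 38.9 x² + x − 9 = 0, giving x = 0.469 V (positive root), so V_GS = 1.57 V.
I_D = (V_DD − V_GS)/R = (10.1 − 1.57) / 41.3 = 0.207 mA.

I_D = 0.207 mA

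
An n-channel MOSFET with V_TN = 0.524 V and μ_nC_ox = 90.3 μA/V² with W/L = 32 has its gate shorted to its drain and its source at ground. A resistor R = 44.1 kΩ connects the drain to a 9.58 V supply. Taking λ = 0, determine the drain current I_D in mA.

I_D = 0.197 mA

With gate tied to drain, V_GS = V_DS ≥ V_GS − V_TN, so the device is in saturation.
k_n = μ_nC_ox · (W/L) = 2.89 mA/V².
KCL at the drain: ½ k_n (V_GS − V_TN)² = (V_DD − V_GS)/R.
Let x = V_GS − 0.524. Then 63.7 x² + x − 9.056 = 0, giving x = 0.369 V (positive root), so V_GS = 0.893 V.
I_D = (V_DD − V_GS)/R = (9.58 − 0.893) / 44.1 = 0.197 mA.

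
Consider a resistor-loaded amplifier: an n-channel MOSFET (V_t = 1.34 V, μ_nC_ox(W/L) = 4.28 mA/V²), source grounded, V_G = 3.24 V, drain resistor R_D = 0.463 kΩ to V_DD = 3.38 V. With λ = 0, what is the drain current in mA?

I_D = 5.43 mA

V_GS = V_G = 3.24 V, so V_ov = 3.24 − 1.34 = 1.9 V.
Assume saturation: I_D = ½ k_n V_ov² = 0.5 × 4.28 × 1.9² = 7.73 mA, giving V_DS = V_DD − I_D R_D = 3.38 − 7.73 × 0.463 = -0.197 V.
But -0.197 V < V_ov = 1.9 V, so the device is actually in triode.
In triode I_D = k_n[V_ov V_DS − ½ V_DS²] and I_D = (V_DD − V_DS)/R_D. Equating: 0.991 V_DS² − 4.765 V_DS + 3.38 = 0, giving V_DS = 0.865 V (the root below V_ov).
I_D = (3.38 − 0.865) / 0.463 = 5.43 mA.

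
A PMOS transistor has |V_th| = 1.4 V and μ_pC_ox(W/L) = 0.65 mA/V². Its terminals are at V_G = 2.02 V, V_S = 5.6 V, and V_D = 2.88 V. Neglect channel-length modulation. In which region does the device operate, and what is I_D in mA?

Saturation; I_D = 1.54 mA

V_SG = V_S − V_G = 5.6 − 2.02 = 3.58 V; V_SD = V_S − V_D = 5.6 − 2.88 = 2.72 V.
V_ov = V_SG − |V_th| = 3.58 − 1.4 = 2.18 V.
Since V_SD = 2.72 V ≥ V_ov = 2.18 V, the device is in saturation.
I_D = ½ k_p V_ov² = 0.5 × 0.65 × 2.18² = 1.54 mA.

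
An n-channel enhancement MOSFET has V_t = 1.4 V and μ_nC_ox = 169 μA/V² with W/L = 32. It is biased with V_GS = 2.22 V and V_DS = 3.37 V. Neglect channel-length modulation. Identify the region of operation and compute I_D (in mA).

Saturation; I_D = 1.82 mA

k_n = μ_nC_ox · (W/L) = 5.408 mA/V².
V_ov = V_GS − V_t = 2.22 − 1.4 = 0.82 V.
Since V_DS = 3.37 V ≥ V_ov = 0.82 V, the device is in saturation.
I_D = ½ k_n V_ov² = 0.5 × 5.408 × 0.82² = 1.82 mA.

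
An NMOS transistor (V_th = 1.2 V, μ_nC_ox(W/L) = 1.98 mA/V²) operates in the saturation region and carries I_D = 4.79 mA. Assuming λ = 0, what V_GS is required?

V_GS = 3.40 V

In saturation I_D = ½ k_n (V_GS − V_th)², so V_GS − V_th = √(2 I_D / k_n) = √(2 × 4.79 / 1.98) = 2.2 V.
V_GS = 1.2 + 2.2 = 3.4 V.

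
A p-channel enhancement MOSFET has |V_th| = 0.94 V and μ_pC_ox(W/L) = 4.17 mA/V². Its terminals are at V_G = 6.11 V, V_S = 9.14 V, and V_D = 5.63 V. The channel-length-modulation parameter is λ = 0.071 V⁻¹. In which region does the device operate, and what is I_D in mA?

V_SG = V_S − V_G = 9.14 − 6.11 = 3.03 V; V_SD = V_S − V_D = 9.14 − 5.63 = 3.51 V.
V_ov = V_SG − |V_th| = 3.03 − 0.94 = 2.09 V.
Since V_SD = 3.51 V ≥ V_ov = 2.09 V, the device is in saturation.
I_D = ½ k_p V_ov² (1 + λ V_SD) = 0.5 × 4.17 × 2.09² × (1 + 0.071 × 3.51) = 11.4 mA.

Saturation; I_D = 11.4 mA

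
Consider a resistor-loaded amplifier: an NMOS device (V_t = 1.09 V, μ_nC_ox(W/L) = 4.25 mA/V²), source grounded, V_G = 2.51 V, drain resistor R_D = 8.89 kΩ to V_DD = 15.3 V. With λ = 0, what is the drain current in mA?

I_D = 1.69 mA

V_GS = V_G = 2.51 V, so V_ov = 2.51 − 1.09 = 1.42 V.
Assume saturation: I_D = ½ k_n V_ov² = 0.5 × 4.25 × 1.42² = 4.28 mA, giving V_DS = V_DD − I_D R_D = 15.3 − 4.28 × 8.89 = -22.8 V.
But -22.8 V < V_ov = 1.42 V, so the device is actually in triode.
In triode I_D = k_n[V_ov V_DS − ½ V_DS²] and I_D = (V_DD − V_DS)/R_D. Equating: 18.9 V_DS² − 54.65 V_DS + 15.3 = 0, giving V_DS = 0.314 V (the root below V_ov).
I_D = (15.3 − 0.314) / 8.89 = 1.69 mA.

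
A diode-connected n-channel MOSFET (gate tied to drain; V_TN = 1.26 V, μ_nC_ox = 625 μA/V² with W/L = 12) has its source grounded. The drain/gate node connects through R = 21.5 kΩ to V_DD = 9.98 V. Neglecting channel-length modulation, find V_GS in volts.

V_GS = 1.58 V

With gate tied to drain, V_GS = V_DS ≥ V_GS − V_TN, so the device is in saturation.
k_n = μ_nC_ox · (W/L) = 7.5 mA/V².
KCL at the drain: ½ k_n (V_GS − V_TN)² = (V_DD − V_GS)/R.
Let x = V_GS − 1.26. Then 80.6 x² + x − 8.72 = 0, giving x = 0.323 V (positive root), so V_GS = 1.58 V.
I_D = (V_DD − V_GS)/R = (9.98 − 1.58) / 21.5 = 0.391 mA.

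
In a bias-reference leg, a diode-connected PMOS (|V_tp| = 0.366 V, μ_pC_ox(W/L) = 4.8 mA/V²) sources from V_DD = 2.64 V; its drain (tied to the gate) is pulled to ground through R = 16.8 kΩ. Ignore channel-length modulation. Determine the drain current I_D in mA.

With gate tied to drain, V_SG = V_SD ≥ V_SG − |V_tp|, so the device is in saturation.
KCL at the drain: ½ k_p (V_SG − |V_tp|)² = (V_DD − V_SG)/R.
Let x = V_SG − 0.366. Then 40.3 x² + x − 2.274 = 0, giving x = 0.225 V (positive root), so V_SG = 0.591 V.
I_D = (V_DD − V_SG)/R = (2.64 − 0.591) / 16.8 = 0.122 mA.

I_D = 0.122 mA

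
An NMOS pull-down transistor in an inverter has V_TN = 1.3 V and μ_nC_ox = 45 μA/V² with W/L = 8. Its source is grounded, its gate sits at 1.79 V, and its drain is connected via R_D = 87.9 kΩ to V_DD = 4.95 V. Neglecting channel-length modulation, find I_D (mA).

V_GS = V_G = 1.79 V, so V_ov = 1.79 − 1.3 = 0.49 V.
k_n = μ_nC_ox · (W/L) = 0.36 mA/V².
Assume saturation: I_D = ½ k_n V_ov² = 0.5 × 0.36 × 0.49² = 0.0432 mA, giving V_DS = V_DD − I_D R_D = 4.95 − 0.0432 × 87.9 = 1.15 V.
V_DS = 1.15 V ≥ V_ov = 0.49 V, confirming saturation.

I_D = 0.0432 mA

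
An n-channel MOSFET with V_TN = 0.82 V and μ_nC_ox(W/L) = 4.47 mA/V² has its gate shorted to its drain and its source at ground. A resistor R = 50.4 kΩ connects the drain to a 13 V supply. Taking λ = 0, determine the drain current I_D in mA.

With gate tied to drain, V_GS = V_DS ≥ V_GS − V_TN, so the device is in saturation.
KCL at the drain: ½ k_n (V_GS − V_TN)² = (V_DD − V_GS)/R.
Let x = V_GS − 0.82. Then 113 x² + x − 12.18 = 0, giving x = 0.324 V (positive root), so V_GS = 1.14 V.
I_D = (V_DD − V_GS)/R = (13 − 1.14) / 50.4 = 0.235 mA.

I_D = 0.235 mA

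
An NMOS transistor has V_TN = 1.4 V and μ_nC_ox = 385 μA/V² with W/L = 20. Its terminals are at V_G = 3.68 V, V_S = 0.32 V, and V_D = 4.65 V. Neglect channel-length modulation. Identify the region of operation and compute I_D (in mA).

Saturation; I_D = 14.8 mA

V_GS = V_G − V_S = 3.68 − 0.32 = 3.36 V; V_DS = V_D − V_S = 4.65 − 0.32 = 4.33 V.
k_n = μ_nC_ox · (W/L) = 7.7 mA/V².
V_ov = V_GS − V_TN = 3.36 − 1.4 = 1.96 V.
Since V_DS = 4.33 V ≥ V_ov = 1.96 V, the device is in saturation.
I_D = ½ k_n V_ov² = 0.5 × 7.7 × 1.96² = 14.8 mA.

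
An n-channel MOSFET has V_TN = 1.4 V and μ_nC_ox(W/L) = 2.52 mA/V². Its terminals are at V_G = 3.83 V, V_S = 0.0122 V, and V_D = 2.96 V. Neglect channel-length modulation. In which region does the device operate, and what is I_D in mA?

V_GS = V_G − V_S = 3.83 − 0.0122 = 3.82 V; V_DS = V_D − V_S = 2.96 − 0.0122 = 2.95 V.
V_ov = V_GS − V_TN = 3.82 − 1.4 = 2.42 V.
Since V_DS = 2.95 V ≥ V_ov = 2.42 V, the device is in saturation.
I_D = ½ k_n V_ov² = 0.5 × 2.52 × 2.42² = 7.37 mA.

Saturation; I_D = 7.37 mA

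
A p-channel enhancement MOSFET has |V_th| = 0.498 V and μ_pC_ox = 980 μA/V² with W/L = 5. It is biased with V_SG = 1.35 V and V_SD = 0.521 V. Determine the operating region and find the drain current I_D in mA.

Triode; I_D = 1.51 mA

k_p = μ_pC_ox · (W/L) = 4.9 mA/V².
V_ov = V_SG − |V_th| = 1.35 − 0.498 = 0.852 V.
Since V_SD = 0.521 V < V_ov = 0.852 V, the device is in the triode region.
I_D = k_p [V_ov · V_SD − ½ V_SD²] = 4.9 × [0.852 × 0.521 − 0.5 × 0.521²] = 1.51 mA.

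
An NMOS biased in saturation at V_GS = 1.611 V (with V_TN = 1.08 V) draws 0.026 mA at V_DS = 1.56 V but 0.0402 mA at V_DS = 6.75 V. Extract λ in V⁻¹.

λ = 0.126 V⁻¹

With V_GS fixed, I_D ∝ (1 + λ V_DS) in saturation, so I_D2/I_D1 = (1 + λ V_DS2)/(1 + λ V_DS1).
0.0402/0.026 = 1.546 = (1 + 6.75 λ)/(1 + 1.56 λ).
Solving: λ (I_D1 V_DS2 − I_D2 V_DS1) = I_D2 − I_D1, so λ = (0.0402 − 0.026) / (0.026 × 6.75 − 0.0402 × 1.56) = 0.0142 / 0.113 = 0.126 V⁻¹.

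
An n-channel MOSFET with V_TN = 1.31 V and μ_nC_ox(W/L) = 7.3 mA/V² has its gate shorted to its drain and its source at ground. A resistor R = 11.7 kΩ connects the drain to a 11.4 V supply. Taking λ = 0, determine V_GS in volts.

With gate tied to drain, V_GS = V_DS ≥ V_GS − V_TN, so the device is in saturation.
KCL at the drain: ½ k_n (V_GS − V_TN)² = (V_DD − V_GS)/R.
Let x = V_GS − 1.31. Then 42.7 x² + x − 10.09 = 0, giving x = 0.475 V (positive root), so V_GS = 1.78 V.
I_D = (V_DD − V_GS)/R = (11.4 − 1.78) / 11.7 = 0.822 mA.

V_GS = 1.78 V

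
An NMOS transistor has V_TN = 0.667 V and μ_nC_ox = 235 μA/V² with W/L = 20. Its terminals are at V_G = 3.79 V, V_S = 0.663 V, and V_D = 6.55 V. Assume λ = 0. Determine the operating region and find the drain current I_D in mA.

Saturation; I_D = 14.2 mA

V_GS = V_G − V_S = 3.79 − 0.663 = 3.13 V; V_DS = V_D − V_S = 6.55 − 0.663 = 5.89 V.
k_n = μ_nC_ox · (W/L) = 4.7 mA/V².
V_ov = V_GS − V_TN = 3.13 − 0.667 = 2.46 V.
Since V_DS = 5.89 V ≥ V_ov = 2.46 V, the device is in saturation.
I_D = ½ k_n V_ov² = 0.5 × 4.7 × 2.46² = 14.2 mA.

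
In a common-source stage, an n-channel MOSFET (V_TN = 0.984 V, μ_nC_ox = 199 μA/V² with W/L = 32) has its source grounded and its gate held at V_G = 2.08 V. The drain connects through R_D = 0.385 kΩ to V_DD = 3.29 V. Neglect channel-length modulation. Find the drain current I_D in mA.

I_D = 3.82 mA

V_GS = V_G = 2.08 V, so V_ov = 2.08 − 0.984 = 1.1 V.
k_n = μ_nC_ox · (W/L) = 6.368 mA/V².
Assume saturation: I_D = ½ k_n V_ov² = 0.5 × 6.368 × 1.1² = 3.82 mA, giving V_DS = V_DD − I_D R_D = 3.29 − 3.82 × 0.385 = 1.82 V.
V_DS = 1.82 V ≥ V_ov = 1.1 V, confirming saturation.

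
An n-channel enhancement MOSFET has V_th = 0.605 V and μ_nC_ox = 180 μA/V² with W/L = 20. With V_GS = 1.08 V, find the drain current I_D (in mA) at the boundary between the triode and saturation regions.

I_D = 0.406 mA

At the boundary V_DS = V_ov = V_GS − V_th = 1.08 − 0.605 = 0.475 V.
k_n = μ_nC_ox · (W/L) = 3.6 mA/V².
I_D = ½ k_n V_ov² = 0.5 × 3.6 × 0.475² = 0.406 mA.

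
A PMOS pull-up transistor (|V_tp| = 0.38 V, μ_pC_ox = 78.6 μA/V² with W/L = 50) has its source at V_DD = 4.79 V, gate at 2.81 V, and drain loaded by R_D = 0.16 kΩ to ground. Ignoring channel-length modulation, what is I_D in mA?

I_D = 5.03 mA

V_SG = V_DD − V_G = 4.79 − 2.81 = 1.98 V, so V_ov = 1.98 − 0.38 = 1.6 V.
k_p = μ_pC_ox · (W/L) = 3.93 mA/V².
Assume saturation: I_D = ½ k_p V_ov² = 0.5 × 3.93 × 1.6² = 5.03 mA, giving V_SD = V_DD − I_D R_D = 4.79 − 5.03 × 0.16 = 3.99 V.
V_SD = 3.99 V ≥ V_ov = 1.6 V, confirming saturation.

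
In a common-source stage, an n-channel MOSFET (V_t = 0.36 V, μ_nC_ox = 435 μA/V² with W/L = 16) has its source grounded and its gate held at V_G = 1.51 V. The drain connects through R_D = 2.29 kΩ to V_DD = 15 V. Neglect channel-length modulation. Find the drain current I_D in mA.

V_GS = V_G = 1.51 V, so V_ov = 1.51 − 0.36 = 1.15 V.
k_n = μ_nC_ox · (W/L) = 6.96 mA/V².
Assume saturation: I_D = ½ k_n V_ov² = 0.5 × 6.96 × 1.15² = 4.6 mA, giving V_DS = V_DD − I_D R_D = 15 − 4.6 × 2.29 = 4.46 V.
V_DS = 4.46 V ≥ V_ov = 1.15 V, confirming saturation.

I_D = 4.60 mA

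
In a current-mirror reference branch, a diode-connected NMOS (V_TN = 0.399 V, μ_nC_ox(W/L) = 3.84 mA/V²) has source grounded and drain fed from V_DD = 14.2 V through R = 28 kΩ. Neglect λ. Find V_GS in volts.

V_GS = 0.896 V

With gate tied to drain, V_GS = V_DS ≥ V_GS − V_TN, so the device is in saturation.
KCL at the drain: ½ k_n (V_GS − V_TN)² = (V_DD − V_GS)/R.
Let x = V_GS − 0.399. Then 53.8 x² + x − 13.8 = 0, giving x = 0.497 V (positive root), so V_GS = 0.896 V.
I_D = (V_DD − V_GS)/R = (14.2 − 0.896) / 28 = 0.475 mA.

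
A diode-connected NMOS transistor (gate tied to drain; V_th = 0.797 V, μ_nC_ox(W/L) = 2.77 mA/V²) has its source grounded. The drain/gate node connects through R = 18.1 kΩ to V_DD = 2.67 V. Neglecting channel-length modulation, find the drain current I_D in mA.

With gate tied to drain, V_GS = V_DS ≥ V_GS − V_th, so the device is in saturation.
KCL at the drain: ½ k_n (V_GS − V_th)² = (V_DD − V_GS)/R.
Let x = V_GS − 0.797. Then 25.1 x² + x − 1.873 = 0, giving x = 0.254 V (positive root), so V_GS = 1.05 V.
I_D = (V_DD − V_GS)/R = (2.67 − 1.05) / 18.1 = 0.0894 mA.

I_D = 0.0894 mA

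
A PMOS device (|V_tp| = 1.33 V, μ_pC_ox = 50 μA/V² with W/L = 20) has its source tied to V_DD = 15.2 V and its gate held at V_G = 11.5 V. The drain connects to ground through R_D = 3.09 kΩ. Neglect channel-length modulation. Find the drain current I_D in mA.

I_D = 2.81 mA

V_SG = V_DD − V_G = 15.2 − 11.5 = 3.7 V, so V_ov = 3.7 − 1.33 = 2.37 V.
k_p = μ_pC_ox · (W/L) = 1 mA/V².
Assume saturation: I_D = ½ k_p V_ov² = 0.5 × 1 × 2.37² = 2.81 mA, giving V_SD = V_DD − I_D R_D = 15.2 − 2.81 × 3.09 = 6.52 V.
V_SD = 6.52 V ≥ V_ov = 2.37 V, confirming saturation.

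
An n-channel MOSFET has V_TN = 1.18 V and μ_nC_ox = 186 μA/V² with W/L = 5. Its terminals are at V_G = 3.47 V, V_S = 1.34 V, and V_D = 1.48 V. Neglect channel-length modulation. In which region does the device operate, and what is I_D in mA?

Triode; I_D = 0.115 mA

V_GS = V_G − V_S = 3.47 − 1.34 = 2.13 V; V_DS = V_D − V_S = 1.48 − 1.34 = 0.14 V.
k_n = μ_nC_ox · (W/L) = 0.93 mA/V².
V_ov = V_GS − V_TN = 2.13 − 1.18 = 0.95 V.
Since V_DS = 0.14 V < V_ov = 0.95 V, the device is in the triode region.
I_D = k_n [V_ov · V_DS − ½ V_DS²] = 0.93 × [0.95 × 0.14 − 0.5 × 0.14²] = 0.115 mA.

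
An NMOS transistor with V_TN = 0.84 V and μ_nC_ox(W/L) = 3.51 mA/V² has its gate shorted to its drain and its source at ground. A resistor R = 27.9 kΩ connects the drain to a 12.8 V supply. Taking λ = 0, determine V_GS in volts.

V_GS = 1.32 V

With gate tied to drain, V_GS = V_DS ≥ V_GS − V_TN, so the device is in saturation.
KCL at the drain: ½ k_n (V_GS − V_TN)² = (V_DD − V_GS)/R.
Let x = V_GS − 0.84. Then 49 x² + x − 11.96 = 0, giving x = 0.484 V (positive root), so V_GS = 1.32 V.
I_D = (V_DD − V_GS)/R = (12.8 − 1.32) / 27.9 = 0.411 mA.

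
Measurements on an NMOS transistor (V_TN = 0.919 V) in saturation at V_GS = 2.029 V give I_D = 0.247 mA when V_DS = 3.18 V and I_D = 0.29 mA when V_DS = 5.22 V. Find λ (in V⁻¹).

λ = 0.117 V⁻¹

With V_GS fixed, I_D ∝ (1 + λ V_DS) in saturation, so I_D2/I_D1 = (1 + λ V_DS2)/(1 + λ V_DS1).
0.29/0.247 = 1.174 = (1 + 5.22 λ)/(1 + 3.18 λ).
Solving: λ (I_D1 V_DS2 − I_D2 V_DS1) = I_D2 − I_D1, so λ = (0.29 − 0.247) / (0.247 × 5.22 − 0.29 × 3.18) = 0.043 / 0.367 = 0.117 V⁻¹.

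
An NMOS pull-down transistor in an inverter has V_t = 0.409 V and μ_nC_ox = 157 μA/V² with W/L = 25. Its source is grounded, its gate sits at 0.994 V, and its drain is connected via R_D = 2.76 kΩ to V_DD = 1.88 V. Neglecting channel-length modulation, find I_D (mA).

V_GS = V_G = 0.994 V, so V_ov = 0.994 − 0.409 = 0.585 V.
k_n = μ_nC_ox · (W/L) = 3.925 mA/V².
Assume saturation: I_D = ½ k_n V_ov² = 0.5 × 3.925 × 0.585² = 0.672 mA, giving V_DS = V_DD − I_D R_D = 1.88 − 0.672 × 2.76 = 0.0263 V.
But 0.0263 V < V_ov = 0.585 V, so the device is actually in triode.
In triode I_D = k_n[V_ov V_DS − ½ V_DS²] and I_D = (V_DD − V_DS)/R_D. Equating: 5.42 V_DS² − 7.337 V_DS + 1.88 = 0, giving V_DS = 0.343 V (the root below V_ov).
I_D = (1.88 − 0.343) / 2.76 = 0.557 mA.

I_D = 0.557 mA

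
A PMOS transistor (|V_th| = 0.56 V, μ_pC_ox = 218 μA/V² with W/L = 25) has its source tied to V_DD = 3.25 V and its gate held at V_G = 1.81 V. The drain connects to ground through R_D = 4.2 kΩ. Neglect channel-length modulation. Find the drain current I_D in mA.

V_SG = V_DD − V_G = 3.25 − 1.81 = 1.44 V, so V_ov = 1.44 − 0.56 = 0.88 V.
k_p = μ_pC_ox · (W/L) = 5.45 mA/V².
Assume saturation: I_D = ½ k_p V_ov² = 0.5 × 5.45 × 0.88² = 2.11 mA, giving V_SD = V_DD − I_D R_D = 3.25 − 2.11 × 4.2 = -5.61 V.
But -5.61 V < V_ov = 0.88 V, so the device is actually in triode.
In triode I_D = k_p[V_ov V_SD − ½ V_SD²] and I_D = (V_DD − V_SD)/R_D. Equating: 11.4 V_SD² − 21.14 V_SD + 3.25 = 0, giving V_SD = 0.169 V (the root below V_ov).
I_D = (3.25 − 0.169) / 4.2 = 0.734 mA.

I_D = 0.734 mA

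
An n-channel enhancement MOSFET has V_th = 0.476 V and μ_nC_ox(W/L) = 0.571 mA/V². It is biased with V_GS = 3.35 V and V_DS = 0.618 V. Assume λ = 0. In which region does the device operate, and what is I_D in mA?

V_ov = V_GS − V_th = 3.35 − 0.476 = 2.87 V.
Since V_DS = 0.618 V < V_ov = 2.87 V, the device is in the triode region.
I_D = k_n [V_ov · V_DS − ½ V_DS²] = 0.571 × [2.87 × 0.618 − 0.5 × 0.618²] = 0.905 mA.

Triode; I_D = 0.905 mA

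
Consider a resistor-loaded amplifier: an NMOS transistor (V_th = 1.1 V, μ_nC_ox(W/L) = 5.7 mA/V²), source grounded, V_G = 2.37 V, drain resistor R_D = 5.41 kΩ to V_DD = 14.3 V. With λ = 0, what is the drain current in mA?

I_D = 2.56 mA

V_GS = V_G = 2.37 V, so V_ov = 2.37 − 1.1 = 1.27 V.
Assume saturation: I_D = ½ k_n V_ov² = 0.5 × 5.7 × 1.27² = 4.6 mA, giving V_DS = V_DD − I_D R_D = 14.3 − 4.6 × 5.41 = -10.6 V.
But -10.6 V < V_ov = 1.27 V, so the device is actually in triode.
In triode I_D = k_n[V_ov V_DS − ½ V_DS²] and I_D = (V_DD − V_DS)/R_D. Equating: 15.4 V_DS² − 40.16 V_DS + 14.3 = 0, giving V_DS = 0.426 V (the root below V_ov).
I_D = (14.3 − 0.426) / 5.41 = 2.56 mA.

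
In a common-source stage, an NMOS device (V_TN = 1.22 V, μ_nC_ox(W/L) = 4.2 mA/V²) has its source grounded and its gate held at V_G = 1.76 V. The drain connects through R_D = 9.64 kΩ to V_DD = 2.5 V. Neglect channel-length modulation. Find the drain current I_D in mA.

I_D = 0.247 mA

V_GS = V_G = 1.76 V, so V_ov = 1.76 − 1.22 = 0.54 V.
Assume saturation: I_D = ½ k_n V_ov² = 0.5 × 4.2 × 0.54² = 0.612 mA, giving V_DS = V_DD − I_D R_D = 2.5 − 0.612 × 9.64 = -3.4 V.
But -3.4 V < V_ov = 0.54 V, so the device is actually in triode.
In triode I_D = k_n[V_ov V_DS − ½ V_DS²] and I_D = (V_DD − V_DS)/R_D. Equating: 20.2 V_DS² − 22.86 V_DS + 2.5 = 0, giving V_DS = 0.123 V (the root below V_ov).
I_D = (2.5 − 0.123) / 9.64 = 0.247 mA.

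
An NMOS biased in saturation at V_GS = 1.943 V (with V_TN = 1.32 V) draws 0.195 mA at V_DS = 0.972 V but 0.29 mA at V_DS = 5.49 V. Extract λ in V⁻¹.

λ = 0.120 V⁻¹

With V_GS fixed, I_D ∝ (1 + λ V_DS) in saturation, so I_D2/I_D1 = (1 + λ V_DS2)/(1 + λ V_DS1).
0.29/0.195 = 1.487 = (1 + 5.49 λ)/(1 + 0.972 λ).
Solving: λ (I_D1 V_DS2 − I_D2 V_DS1) = I_D2 − I_D1, so λ = (0.29 − 0.195) / (0.195 × 5.49 − 0.29 × 0.972) = 0.095 / 0.789 = 0.12 V⁻¹.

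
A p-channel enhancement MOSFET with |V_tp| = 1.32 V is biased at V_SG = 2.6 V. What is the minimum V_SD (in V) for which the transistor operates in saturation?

The boundary between triode and saturation is V_SD = V_SG − |V_tp| = V_ov.
V_ov = 2.6 − 1.32 = 1.28 V.

V_SD,sat = 1.28 V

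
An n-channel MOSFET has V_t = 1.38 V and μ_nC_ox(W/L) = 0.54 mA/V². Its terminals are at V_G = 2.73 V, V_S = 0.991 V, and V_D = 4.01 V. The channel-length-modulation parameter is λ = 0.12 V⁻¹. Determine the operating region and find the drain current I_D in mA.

V_GS = V_G − V_S = 2.73 − 0.991 = 1.74 V; V_DS = V_D − V_S = 4.01 − 0.991 = 3.02 V.
V_ov = V_GS − V_t = 1.74 − 1.38 = 0.359 V.
Since V_DS = 3.02 V ≥ V_ov = 0.359 V, the device is in saturation.
I_D = ½ k_n V_ov² (1 + λ V_DS) = 0.5 × 0.54 × 0.359² × (1 + 0.12 × 3.02) = 0.0474 mA.

Saturation; I_D = 0.0474 mA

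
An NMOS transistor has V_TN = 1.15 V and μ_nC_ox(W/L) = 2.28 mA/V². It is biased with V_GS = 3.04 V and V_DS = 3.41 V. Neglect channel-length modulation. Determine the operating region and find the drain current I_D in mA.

V_ov = V_GS − V_TN = 3.04 − 1.15 = 1.89 V.
Since V_DS = 3.41 V ≥ V_ov = 1.89 V, the device is in saturation.
I_D = ½ k_n V_ov² = 0.5 × 2.28 × 1.89² = 4.07 mA.

Saturation; I_D = 4.07 mA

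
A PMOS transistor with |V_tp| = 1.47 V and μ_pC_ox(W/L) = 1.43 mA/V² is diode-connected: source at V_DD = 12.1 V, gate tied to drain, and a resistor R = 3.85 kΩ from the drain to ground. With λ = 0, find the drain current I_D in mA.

I_D = 2.30 mA

With gate tied to drain, V_SG = V_SD ≥ V_SG − |V_tp|, so the device is in saturation.
KCL at the drain: ½ k_p (V_SG − |V_tp|)² = (V_DD − V_SG)/R.
Let x = V_SG − 1.47. Then 2.75 x² + x − 10.63 = 0, giving x = 1.79 V (positive root), so V_SG = 3.26 V.
I_D = (V_DD − V_SG)/R = (12.1 − 3.26) / 3.85 = 2.3 mA.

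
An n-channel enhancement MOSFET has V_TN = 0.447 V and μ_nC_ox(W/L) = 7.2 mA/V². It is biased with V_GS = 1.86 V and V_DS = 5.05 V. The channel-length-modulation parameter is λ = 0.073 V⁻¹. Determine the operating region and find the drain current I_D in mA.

Saturation; I_D = 9.84 mA

V_ov = V_GS − V_TN = 1.86 − 0.447 = 1.41 V.
Since V_DS = 5.05 V ≥ V_ov = 1.41 V, the device is in saturation.
I_D = ½ k_n V_ov² (1 + λ V_DS) = 0.5 × 7.2 × 1.41² × (1 + 0.073 × 5.05) = 9.84 mA.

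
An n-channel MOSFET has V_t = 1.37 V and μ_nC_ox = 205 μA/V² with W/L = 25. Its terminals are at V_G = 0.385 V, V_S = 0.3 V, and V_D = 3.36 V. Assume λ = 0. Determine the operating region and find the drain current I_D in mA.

Cutoff; I_D = 0 mA

V_GS = V_G − V_S = 0.385 − 0.3 = 0.085 V; V_DS = V_D − V_S = 3.36 − 0.3 = 3.06 V.
V_GS = 0.085 V < V_t = 1.37 V, so the transistor is in cutoff.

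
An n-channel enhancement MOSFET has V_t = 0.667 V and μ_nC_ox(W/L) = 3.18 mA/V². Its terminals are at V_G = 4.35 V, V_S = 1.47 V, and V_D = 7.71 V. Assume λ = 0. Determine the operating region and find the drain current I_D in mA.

V_GS = V_G − V_S = 4.35 − 1.47 = 2.88 V; V_DS = V_D − V_S = 7.71 − 1.47 = 6.24 V.
V_ov = V_GS − V_t = 2.88 − 0.667 = 2.21 V.
Since V_DS = 6.24 V ≥ V_ov = 2.21 V, the device is in saturation.
I_D = ½ k_n V_ov² = 0.5 × 3.18 × 2.21² = 7.79 mA.

Saturation; I_D = 7.79 mA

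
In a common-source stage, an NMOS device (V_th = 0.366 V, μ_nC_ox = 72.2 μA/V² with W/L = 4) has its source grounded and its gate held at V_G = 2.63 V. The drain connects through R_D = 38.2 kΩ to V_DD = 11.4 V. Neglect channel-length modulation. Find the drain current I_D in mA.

I_D = 0.286 mA

V_GS = V_G = 2.63 V, so V_ov = 2.63 − 0.366 = 2.26 V.
k_n = μ_nC_ox · (W/L) = 0.2888 mA/V².
Assume saturation: I_D = ½ k_n V_ov² = 0.5 × 0.2888 × 2.26² = 0.74 mA, giving V_DS = V_DD − I_D R_D = 11.4 − 0.74 × 38.2 = -16.9 V.
But -16.9 V < V_ov = 2.26 V, so the device is actually in triode.
In triode I_D = k_n[V_ov V_DS − ½ V_DS²] and I_D = (V_DD − V_DS)/R_D. Equating: 5.52 V_DS² − 25.98 V_DS + 11.4 = 0, giving V_DS = 0.49 V (the root below V_ov).
I_D = (11.4 − 0.49) / 38.2 = 0.286 mA.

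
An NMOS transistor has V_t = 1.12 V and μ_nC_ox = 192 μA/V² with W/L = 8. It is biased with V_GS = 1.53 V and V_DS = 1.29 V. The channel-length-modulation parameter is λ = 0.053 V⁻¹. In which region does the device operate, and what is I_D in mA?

k_n = μ_nC_ox · (W/L) = 1.536 mA/V².
V_ov = V_GS − V_t = 1.53 − 1.12 = 0.41 V.
Since V_DS = 1.29 V ≥ V_ov = 0.41 V, the device is in saturation.
I_D = ½ k_n V_ov² (1 + λ V_DS) = 0.5 × 1.536 × 0.41² × (1 + 0.053 × 1.29) = 0.138 mA.

Saturation; I_D = 0.138 mA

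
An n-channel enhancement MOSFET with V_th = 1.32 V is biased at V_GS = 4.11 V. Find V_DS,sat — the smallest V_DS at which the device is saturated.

The boundary between triode and saturation is V_DS = V_GS − V_th = V_ov.
V_ov = 4.11 − 1.32 = 2.79 V.

V_DS,sat = 2.79 V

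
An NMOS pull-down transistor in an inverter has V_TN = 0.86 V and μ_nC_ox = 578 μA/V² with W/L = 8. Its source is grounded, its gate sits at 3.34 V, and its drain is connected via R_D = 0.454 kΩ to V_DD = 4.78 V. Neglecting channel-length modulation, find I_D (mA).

I_D = 8.52 mA

V_GS = V_G = 3.34 V, so V_ov = 3.34 − 0.86 = 2.48 V.
k_n = μ_nC_ox · (W/L) = 4.624 mA/V².
Assume saturation: I_D = ½ k_n V_ov² = 0.5 × 4.624 × 2.48² = 14.2 mA, giving V_DS = V_DD − I_D R_D = 4.78 − 14.2 × 0.454 = -1.68 V.
But -1.68 V < V_ov = 2.48 V, so the device is actually in triode.
In triode I_D = k_n[V_ov V_DS − ½ V_DS²] and I_D = (V_DD − V_DS)/R_D. Equating: 1.05 V_DS² − 6.206 V_DS + 4.78 = 0, giving V_DS = 0.91 V (the root below V_ov).
I_D = (4.78 − 0.91) / 0.454 = 8.52 mA.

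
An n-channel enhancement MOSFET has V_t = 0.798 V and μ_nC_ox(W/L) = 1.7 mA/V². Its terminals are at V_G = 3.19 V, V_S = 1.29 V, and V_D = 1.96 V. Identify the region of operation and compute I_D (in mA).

V_GS = V_G − V_S = 3.19 − 1.29 = 1.9 V; V_DS = V_D − V_S = 1.96 − 1.29 = 0.67 V.
V_ov = V_GS − V_t = 1.9 − 0.798 = 1.1 V.
Since V_DS = 0.67 V < V_ov = 1.1 V, the device is in the triode region.
I_D = k_n [V_ov · V_DS − ½ V_DS²] = 1.7 × [1.1 × 0.67 − 0.5 × 0.67²] = 0.874 mA.

Triode; I_D = 0.874 mA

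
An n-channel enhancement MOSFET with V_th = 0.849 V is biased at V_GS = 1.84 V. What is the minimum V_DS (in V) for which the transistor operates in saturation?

The boundary between triode and saturation is V_DS = V_GS − V_th = V_ov.
V_ov = 1.84 − 0.849 = 0.991 V.

V_DS,sat = 0.991 V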